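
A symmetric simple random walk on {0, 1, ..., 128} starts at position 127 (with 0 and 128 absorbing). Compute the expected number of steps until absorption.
E[τ | X_0 = 127] = 127

Let v_k = E[τ | X_0 = k]. Boundary: v_0 = v_128 = 0. Recurrence: v_k = 1 + (v_{k-1} + v_{k+1})/2 for 1 ≤ k ≤ 127. The particular solution to v_k − (v_{k-1} + v_{k+1})/2 = 1 is v_k = −k^2. Adding homogeneous solution A + B k and matching boundaries gives v_k = k (128 − k). Substituting k = 127: v_127 = 127 · 1 = 127.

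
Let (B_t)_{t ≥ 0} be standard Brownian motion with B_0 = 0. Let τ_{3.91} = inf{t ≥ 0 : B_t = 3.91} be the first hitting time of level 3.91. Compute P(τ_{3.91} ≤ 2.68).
P(τ_{3.91} ≤ 2.68) = 2(1 − Φ(3.91/√2.68)) = 2(1 − Φ(2.3884)) ≈ 0.0169

By the reflection principle for standard BM, P(τ_b ≤ t) = 2 · P(B_t ≥ b). Since B_t ~ N(0, t), P(B_t ≥ 3.91) = 1 − Φ(3.91/√t) = 1 − Φ(3.91/√2.68) = 1 − Φ(2.3884) ≈ 0.00846. Doubling: P(τ_{3.91} ≤ 2.68) ≈ 2 · 0.00846 = 0.01692 ≈ 0.0169.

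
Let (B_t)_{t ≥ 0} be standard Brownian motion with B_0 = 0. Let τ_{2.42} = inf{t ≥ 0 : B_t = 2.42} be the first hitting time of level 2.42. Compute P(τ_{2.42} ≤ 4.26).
P(τ_{2.42} ≤ 4.26) = 2(1 − Φ(2.42/√4.26)) = 2(1 − Φ(1.1725)) ≈ 0.2410

By the reflection principle for standard BM, P(τ_b ≤ t) = 2 · P(B_t ≥ b). Since B_t ~ N(0, t), P(B_t ≥ 2.42) = 1 − Φ(2.42/√t) = 1 − Φ(2.42/√4.26) = 1 − Φ(1.1725) ≈ 0.12050. Doubling: P(τ_{2.42} ≤ 4.26) ≈ 2 · 0.12050 = 0.24100 ≈ 0.2410.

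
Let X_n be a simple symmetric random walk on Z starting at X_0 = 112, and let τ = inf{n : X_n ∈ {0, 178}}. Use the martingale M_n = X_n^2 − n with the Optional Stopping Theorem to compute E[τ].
E[τ] = 7392

M_n = X_n^2 − n is a martingale (since E[X_{n+1}^2 | F_n] = X_n^2 + 1). By OST (τ has finite mean in a bounded region), E[M_τ] = E[M_0] = X_0^2 − 0 = 112^2 = 12544. Also E[M_τ] = E[X_τ^2] − E[τ]. The walk exits at 0 or 178, with P(hit 178 first) = 112/178, so E[X_τ^2] = 178^2 · 112/178 + 0 = 19936. Thus E[τ] = E[X_τ^2] − E[M_τ] = 19936 − 12544 = 7392 = 112(178 − 112) = 7392.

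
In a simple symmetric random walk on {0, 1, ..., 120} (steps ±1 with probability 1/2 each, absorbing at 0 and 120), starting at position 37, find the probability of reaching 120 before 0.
P(hit 120 before 0) = 37/120

Let u_k = P(hit 120 before 0 | start at k). Then u_0 = 0, u_120 = 1, and u_k = u_{k-1}/2 + u_{k+1}/2 for 1 ≤ k ≤ 119. This harmonic recurrence is solved by u_k = k/120, giving u_37 = 37/120.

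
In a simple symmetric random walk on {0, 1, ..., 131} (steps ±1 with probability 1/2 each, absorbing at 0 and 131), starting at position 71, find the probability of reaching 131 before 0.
P(hit 131 before 0) = 71/131

Let u_k = P(hit 131 before 0 | start at k). Then u_0 = 0, u_131 = 1, and u_k = u_{k-1}/2 + u_{k+1}/2 for 1 ≤ k ≤ 130. This harmonic recurrence is solved by u_k = k/131, giving u_71 = 71/131.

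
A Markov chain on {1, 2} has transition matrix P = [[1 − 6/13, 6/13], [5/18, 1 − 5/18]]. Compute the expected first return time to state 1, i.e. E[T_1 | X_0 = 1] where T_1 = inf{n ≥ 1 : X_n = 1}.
E[T_1 | X_0 = 1] = 1/π_1 = 173/65

For an irreducible recurrent Markov chain with stationary distribution π, E[T_i | X_0 = i] = 1/π_i (Kac's formula). Here π_1 = (5/18)/(6/13 + 5/18) = (5/18)/(173/234) = 65/173, so E[T_1 | X_0 = 1] = 1/π_1 = (6/13 + 5/18)/(5/18) = (173/234)/(5/18) = 173/65.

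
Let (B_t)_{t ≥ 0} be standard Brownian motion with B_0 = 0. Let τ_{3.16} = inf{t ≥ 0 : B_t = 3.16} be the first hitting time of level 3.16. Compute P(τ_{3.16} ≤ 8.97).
P(τ_{3.16} ≤ 8.97) = 2(1 − Φ(3.16/√8.97)) = 2(1 − Φ(1.0551)) ≈ 0.2914

By the reflection principle for standard BM, P(τ_b ≤ t) = 2 · P(B_t ≥ b). Since B_t ~ N(0, t), P(B_t ≥ 3.16) = 1 − Φ(3.16/√t) = 1 − Φ(3.16/√8.97) = 1 − Φ(1.0551) ≈ 0.14569. Doubling: P(τ_{3.16} ≤ 8.97) ≈ 2 · 0.14569 = 0.29138 ≈ 0.2914.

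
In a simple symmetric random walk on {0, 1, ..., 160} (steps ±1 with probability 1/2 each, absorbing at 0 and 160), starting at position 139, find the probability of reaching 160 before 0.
P(hit 160 before 0) = 139/160

Let u_k = P(hit 160 before 0 | start at k). Then u_0 = 0, u_160 = 1, and u_k = u_{k-1}/2 + u_{k+1}/2 for 1 ≤ k ≤ 159. This harmonic recurrence is solved by u_k = k/160, giving u_139 = 139/160.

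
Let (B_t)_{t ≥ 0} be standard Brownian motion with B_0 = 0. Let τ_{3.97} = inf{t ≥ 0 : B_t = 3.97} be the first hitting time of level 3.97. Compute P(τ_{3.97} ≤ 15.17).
P(τ_{3.97} ≤ 15.17) = 2(1 − Φ(3.97/√15.17)) = 2(1 − Φ(1.0193)) ≈ 0.3081

By the reflection principle for standard BM, P(τ_b ≤ t) = 2 · P(B_t ≥ b). Since B_t ~ N(0, t), P(B_t ≥ 3.97) = 1 − Φ(3.97/√t) = 1 − Φ(3.97/√15.17) = 1 − Φ(1.0193) ≈ 0.15403. Doubling: P(τ_{3.97} ≤ 15.17) ≈ 2 · 0.15403 = 0.30806 ≈ 0.3081.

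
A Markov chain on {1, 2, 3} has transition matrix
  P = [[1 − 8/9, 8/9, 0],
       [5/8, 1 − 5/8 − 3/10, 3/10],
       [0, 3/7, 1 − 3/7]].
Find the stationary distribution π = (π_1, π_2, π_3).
π = (225/769, 320/769, 224/769)

This is a birth-death chain on three states, which satisfies detailed balance: π_1 · P_{12} = π_2 · P_{21} and π_2 · P_{23} = π_3 · P_{32}.
From π_1 · 8/9 = π_2 · 5/8: π_2/π_1 = (8/9)/(5/8) = 64/45.
From π_2 · 3/10 = π_3 · 3/7: π_3/π_2 = (3/10)/(3/7) = 7/10.
Take π_1 proportional to 1; then unnormalized π = (1, 64/45, 224/225). Normalize by dividing by the sum 769/225:
  π = (225/769, 320/769, 224/769).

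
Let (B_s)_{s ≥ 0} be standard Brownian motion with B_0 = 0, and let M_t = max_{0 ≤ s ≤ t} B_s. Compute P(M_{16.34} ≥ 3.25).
P(M_{16.34} ≥ 3.25) = 2·P(B_{16.34} ≥ 3.25) = 2(1 − Φ(3.25/√16.34)) ≈ 0.4214

By the reflection principle for Brownian motion, P(M_t ≥ a) = 2 · P(B_t ≥ a) for a ≥ 0. Since B_t ~ N(0, t), P(B_t ≥ 3.25) = 1 − Φ(3.25/√t) = 1 − Φ(3.25/√16.34) = 1 − Φ(0.8040). So
  P(M_{16.34} ≥ 3.25) = 2(1 − Φ(0.8040)) ≈ 0.4214.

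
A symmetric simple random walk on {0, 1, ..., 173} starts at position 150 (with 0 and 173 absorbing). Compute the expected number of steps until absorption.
E[τ | X_0 = 150] = 3450

Let v_k = E[τ | X_0 = k]. Boundary: v_0 = v_173 = 0. Recurrence: v_k = 1 + (v_{k-1} + v_{k+1})/2 for 1 ≤ k ≤ 172. The particular solution to v_k − (v_{k-1} + v_{k+1})/2 = 1 is v_k = −k^2. Adding homogeneous solution A + B k and matching boundaries gives v_k = k (173 − k). Substituting k = 150: v_150 = 150 · 23 = 3450.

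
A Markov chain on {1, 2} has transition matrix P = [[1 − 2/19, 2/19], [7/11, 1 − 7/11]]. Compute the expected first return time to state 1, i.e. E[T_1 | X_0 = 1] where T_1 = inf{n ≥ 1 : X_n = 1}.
E[T_1 | X_0 = 1] = 1/π_1 = 155/133

For an irreducible recurrent Markov chain with stationary distribution π, E[T_i | X_0 = i] = 1/π_i (Kac's formula). Here π_1 = (7/11)/(2/19 + 7/11) = (7/11)/(155/209) = 133/155, so E[T_1 | X_0 = 1] = 1/π_1 = (2/19 + 7/11)/(7/11) = (155/209)/(7/11) = 155/133.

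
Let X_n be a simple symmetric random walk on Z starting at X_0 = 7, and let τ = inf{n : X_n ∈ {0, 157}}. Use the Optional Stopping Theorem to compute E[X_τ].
E[X_τ] = 7

X_n is a martingale and τ is a bounded-mean stopping time (indeed τ is finite a.s. with bounded expectation since the walk is in a bounded region). By the OST, E[X_τ] = E[X_0] = 7. Equivalently: E[X_τ] = 157 · P(hit 157 first) + 0 · P(hit 0 first) = 157 · (7/157) = 7.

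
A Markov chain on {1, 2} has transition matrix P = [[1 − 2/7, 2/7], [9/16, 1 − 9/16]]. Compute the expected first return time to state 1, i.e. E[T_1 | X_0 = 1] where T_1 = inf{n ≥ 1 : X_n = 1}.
E[T_1 | X_0 = 1] = 1/π_1 = 95/63

For an irreducible recurrent Markov chain with stationary distribution π, E[T_i | X_0 = i] = 1/π_i (Kac's formula). Here π_1 = (9/16)/(2/7 + 9/16) = (9/16)/(95/112) = 63/95, so E[T_1 | X_0 = 1] = 1/π_1 = (2/7 + 9/16)/(9/16) = (95/112)/(9/16) = 95/63.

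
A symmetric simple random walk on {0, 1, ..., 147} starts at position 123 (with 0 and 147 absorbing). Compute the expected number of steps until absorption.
E[τ | X_0 = 123] = 2952

Let v_k = E[τ | X_0 = k]. Boundary: v_0 = v_147 = 0. Recurrence: v_k = 1 + (v_{k-1} + v_{k+1})/2 for 1 ≤ k ≤ 146. The particular solution to v_k − (v_{k-1} + v_{k+1})/2 = 1 is v_k = −k^2. Adding homogeneous solution A + B k and matching boundaries gives v_k = k (147 − k). Substituting k = 123: v_123 = 123 · 24 = 2952.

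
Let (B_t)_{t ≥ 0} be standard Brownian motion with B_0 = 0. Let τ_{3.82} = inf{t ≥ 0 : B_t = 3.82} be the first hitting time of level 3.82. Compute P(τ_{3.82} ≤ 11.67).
P(τ_{3.82} ≤ 11.67) = 2(1 − Φ(3.82/√11.67)) = 2(1 − Φ(1.1182)) ≈ 0.2635

By the reflection principle for standard BM, P(τ_b ≤ t) = 2 · P(B_t ≥ b). Since B_t ~ N(0, t), P(B_t ≥ 3.82) = 1 − Φ(3.82/√t) = 1 − Φ(3.82/√11.67) = 1 − Φ(1.1182) ≈ 0.13174. Doubling: P(τ_{3.82} ≤ 11.67) ≈ 2 · 0.13174 = 0.26348 ≈ 0.2635.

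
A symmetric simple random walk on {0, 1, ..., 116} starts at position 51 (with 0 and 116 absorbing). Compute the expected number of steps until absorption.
E[τ | X_0 = 51] = 3315

Let v_k = E[τ | X_0 = k]. Boundary: v_0 = v_116 = 0. Recurrence: v_k = 1 + (v_{k-1} + v_{k+1})/2 for 1 ≤ k ≤ 115. The particular solution to v_k − (v_{k-1} + v_{k+1})/2 = 1 is v_k = −k^2. Adding homogeneous solution A + B k and matching boundaries gives v_k = k (116 − k). Substituting k = 51: v_51 = 51 · 65 = 3315.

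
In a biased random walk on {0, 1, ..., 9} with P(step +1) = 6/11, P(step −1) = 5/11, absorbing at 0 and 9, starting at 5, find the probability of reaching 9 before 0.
P(hit 9 before 0) = (1 − (5/6)^5) / (1 − (5/6)^9) = 6027696/8124571

Let u_k denote P(reach 9 before 0 | start at k). Boundary: u_0 = 0, u_9 = 1. Recurrence: u_k = 6/11·u_{k+1} + 5/11·u_{k-1} for 1 ≤ k ≤ 8. Try u_k = A + B·r^k with r = q/p = (5/11)/(6/11) = 5/6. Substitution satisfies the recurrence; boundary conditions give:
  u_k = (1 − r^k) / (1 − r^N) = (1 − (5/6)^5) / (1 − (5/6)^9) = 6027696/8124571.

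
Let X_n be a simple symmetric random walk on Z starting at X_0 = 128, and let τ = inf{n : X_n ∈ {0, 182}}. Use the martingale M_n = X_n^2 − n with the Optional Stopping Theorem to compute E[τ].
E[τ] = 6912

M_n = X_n^2 − n is a martingale (since E[X_{n+1}^2 | F_n] = X_n^2 + 1). By OST (τ has finite mean in a bounded region), E[M_τ] = E[M_0] = X_0^2 − 0 = 128^2 = 16384. Also E[M_τ] = E[X_τ^2] − E[τ]. The walk exits at 0 or 182, with P(hit 182 first) = 128/182, so E[X_τ^2] = 182^2 · 128/182 + 0 = 23296. Thus E[τ] = E[X_τ^2] − E[M_τ] = 23296 − 16384 = 6912 = 128(182 − 128) = 6912.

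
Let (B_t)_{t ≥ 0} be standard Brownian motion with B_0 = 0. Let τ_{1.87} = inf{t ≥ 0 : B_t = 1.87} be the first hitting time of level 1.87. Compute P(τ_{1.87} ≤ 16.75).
P(τ_{1.87} ≤ 16.75) = 2(1 − Φ(1.87/√16.75)) = 2(1 − Φ(0.4569)) ≈ 0.6477

By the reflection principle for standard BM, P(τ_b ≤ t) = 2 · P(B_t ≥ b). Since B_t ~ N(0, t), P(B_t ≥ 1.87) = 1 − Φ(1.87/√t) = 1 − Φ(1.87/√16.75) = 1 − Φ(0.4569) ≈ 0.32387. Doubling: P(τ_{1.87} ≤ 16.75) ≈ 2 · 0.32387 = 0.64774 ≈ 0.6477.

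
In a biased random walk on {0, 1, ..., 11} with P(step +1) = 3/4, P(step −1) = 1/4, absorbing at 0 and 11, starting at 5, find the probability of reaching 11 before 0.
P(hit 11 before 0) = (1 − (1/3)^5) / (1 − (1/3)^11) = 88209/88573

Let u_k denote P(reach 11 before 0 | start at k). Boundary: u_0 = 0, u_11 = 1. Recurrence: u_k = 3/4·u_{k+1} + 1/4·u_{k-1} for 1 ≤ k ≤ 10. Try u_k = A + B·r^k with r = q/p = (1/4)/(3/4) = 1/3. Substitution satisfies the recurrence; boundary conditions give:
  u_k = (1 − r^k) / (1 − r^N) = (1 − (1/3)^5) / (1 − (1/3)^11) = 88209/88573.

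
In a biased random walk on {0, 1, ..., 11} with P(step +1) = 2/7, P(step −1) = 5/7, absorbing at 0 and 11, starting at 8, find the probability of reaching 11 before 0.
P(hit 11 before 0) = (1 − (5/2)^8) / (1 − (5/2)^11) = 1040984/16275359

Let u_k denote P(reach 11 before 0 | start at k). Boundary: u_0 = 0, u_11 = 1. Recurrence: u_k = 2/7·u_{k+1} + 5/7·u_{k-1} for 1 ≤ k ≤ 10. Try u_k = A + B·r^k with r = q/p = (5/7)/(2/7) = 5/2. Substitution satisfies the recurrence; boundary conditions give:
  u_k = (1 − r^k) / (1 − r^N) = (1 − (5/2)^8) / (1 − (5/2)^11) = 1040984/16275359.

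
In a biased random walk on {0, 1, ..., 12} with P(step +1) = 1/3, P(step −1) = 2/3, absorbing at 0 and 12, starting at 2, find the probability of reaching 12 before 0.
P(hit 12 before 0) = (1 − (2)^2) / (1 − (2)^12) = 1/1365

Let u_k denote P(reach 12 before 0 | start at k). Boundary: u_0 = 0, u_12 = 1. Recurrence: u_k = 1/3·u_{k+1} + 2/3·u_{k-1} for 1 ≤ k ≤ 11. Try u_k = A + B·r^k with r = q/p = (2/3)/(1/3) = 2. Substitution satisfies the recurrence; boundary conditions give:
  u_k = (1 − r^k) / (1 − r^N) = (1 − (2)^2) / (1 − (2)^12) = 1/1365.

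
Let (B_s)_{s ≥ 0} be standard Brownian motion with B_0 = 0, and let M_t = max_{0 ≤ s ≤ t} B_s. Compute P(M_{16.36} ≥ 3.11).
P(M_{16.36} ≥ 3.11) = 2·P(B_{16.36} ≥ 3.11) = 2(1 − Φ(3.11/√16.36)) ≈ 0.4420

By the reflection principle for Brownian motion, P(M_t ≥ a) = 2 · P(B_t ≥ a) for a ≥ 0. Since B_t ~ N(0, t), P(B_t ≥ 3.11) = 1 − Φ(3.11/√t) = 1 − Φ(3.11/√16.36) = 1 − Φ(0.7689). So
  P(M_{16.36} ≥ 3.11) = 2(1 − Φ(0.7689)) ≈ 0.4420.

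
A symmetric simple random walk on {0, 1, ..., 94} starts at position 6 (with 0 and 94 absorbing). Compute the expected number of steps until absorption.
E[τ | X_0 = 6] = 528

Let v_k = E[τ | X_0 = k]. Boundary: v_0 = v_94 = 0. Recurrence: v_k = 1 + (v_{k-1} + v_{k+1})/2 for 1 ≤ k ≤ 93. The particular solution to v_k − (v_{k-1} + v_{k+1})/2 = 1 is v_k = −k^2. Adding homogeneous solution A + B k and matching boundaries gives v_k = k (94 − k). Substituting k = 6: v_6 = 6 · 88 = 528.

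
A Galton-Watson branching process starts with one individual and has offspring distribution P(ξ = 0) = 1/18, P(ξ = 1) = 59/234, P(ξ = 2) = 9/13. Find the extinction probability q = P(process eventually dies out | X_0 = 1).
q = 13/162

The pgf is f(s) = 1/18 + 59/234·s + 9/13·s². The extinction probability q is the smallest fixed point of f in [0, 1]. Setting s = f(s):
  9/13·s² + (59/234 − 1)·s + 1/18 = 0
  9/13·s² − (1/18 + 9/13)·s + 1/18 = 0
which factors as (s − 1)·(9/13·s − 1/18) = 0, giving roots s = 1 and s = (1/18)/(9/13) = 13/162.
Mean offspring μ = 59/234 + 2·9/13 = 383/234 > 1 (supercritical), so q < 1. The extinction probability is the smaller root: q = (1/18)/(9/13) = 13/162.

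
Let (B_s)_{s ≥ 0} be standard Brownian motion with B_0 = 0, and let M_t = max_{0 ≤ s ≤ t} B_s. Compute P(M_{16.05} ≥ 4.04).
P(M_{16.05} ≥ 4.04) = 2·P(B_{16.05} ≥ 4.04) = 2(1 − Φ(4.04/√16.05)) ≈ 0.3133

By the reflection principle for Brownian motion, P(M_t ≥ a) = 2 · P(B_t ≥ a) for a ≥ 0. Since B_t ~ N(0, t), P(B_t ≥ 4.04) = 1 − Φ(4.04/√t) = 1 − Φ(4.04/√16.05) = 1 − Φ(1.0084). So
  P(M_{16.05} ≥ 4.04) = 2(1 − Φ(1.0084)) ≈ 0.3133.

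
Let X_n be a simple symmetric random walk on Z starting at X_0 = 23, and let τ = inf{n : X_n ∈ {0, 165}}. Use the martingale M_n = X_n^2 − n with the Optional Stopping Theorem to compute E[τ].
E[τ] = 3266

M_n = X_n^2 − n is a martingale (since E[X_{n+1}^2 | F_n] = X_n^2 + 1). By OST (τ has finite mean in a bounded region), E[M_τ] = E[M_0] = X_0^2 − 0 = 23^2 = 529. Also E[M_τ] = E[X_τ^2] − E[τ]. The walk exits at 0 or 165, with P(hit 165 first) = 23/165, so E[X_τ^2] = 165^2 · 23/165 + 0 = 3795. Thus E[τ] = E[X_τ^2] − E[M_τ] = 3795 − 529 = 3266 = 23(165 − 23) = 3266.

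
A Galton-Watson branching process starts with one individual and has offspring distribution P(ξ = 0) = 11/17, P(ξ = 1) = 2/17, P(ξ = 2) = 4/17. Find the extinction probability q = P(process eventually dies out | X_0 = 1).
q = 1

Mean offspring μ = 0·11/17 + 1·2/17 + 2·4/17 = 10/17 ≤ 1. For μ ≤ 1 with offspring not concentrated at 1, the Galton-Watson process goes extinct almost surely, so q = 1.
(Algebraic check: The pgf is f(s) = 11/17 + 2/17·s + 4/17·s². The extinction probability q is the smallest fixed point of f in [0, 1]. Setting s = f(s):
  4/17·s² + (2/17 − 1)·s + 11/17 = 0
  4/17·s² − (11/17 + 4/17)·s + 11/17 = 0
which factors as (s − 1)·(4/17·s − 11/17) = 0, giving roots s = 1 and s = (11/17)/(4/17) = 11/4. Since 11/4 ≥ 1, the smallest root in [0, 1] is s = 1.)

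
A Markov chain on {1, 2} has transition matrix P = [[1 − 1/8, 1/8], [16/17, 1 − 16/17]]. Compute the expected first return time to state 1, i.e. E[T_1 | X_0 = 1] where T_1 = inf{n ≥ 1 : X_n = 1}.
E[T_1 | X_0 = 1] = 1/π_1 = 145/128

For an irreducible recurrent Markov chain with stationary distribution π, E[T_i | X_0 = i] = 1/π_i (Kac's formula). Here π_1 = (16/17)/(1/8 + 16/17) = (16/17)/(145/136) = 128/145, so E[T_1 | X_0 = 1] = 1/π_1 = (1/8 + 16/17)/(16/17) = (145/136)/(16/17) = 145/128.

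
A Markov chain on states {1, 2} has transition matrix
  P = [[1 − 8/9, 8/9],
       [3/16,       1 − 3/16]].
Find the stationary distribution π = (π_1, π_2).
π_1 = 27/155, π_2 = 128/155

Solve πP = π with π_1 + π_2 = 1. From πP = π: π_1 · (1 − 8/9) + π_2 · 3/16 = π_1 ⇒ π_2 · 3/16 = π_1 · 8/9 ⇒ π_2/π_1 = (8/9)/(3/16) = 128/27. Together with π_1 + π_2 = 1:
  π_1 = (3/16)/(8/9 + 3/16) = (3/16)/(155/144) = 27/155,
  π_2 = (8/9)/(8/9 + 3/16) = (8/9)/(155/144) = 128/155.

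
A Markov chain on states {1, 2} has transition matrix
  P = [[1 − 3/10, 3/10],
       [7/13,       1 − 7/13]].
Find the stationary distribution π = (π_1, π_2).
π_1 = 70/109, π_2 = 39/109

Solve πP = π with π_1 + π_2 = 1. From πP = π: π_1 · (1 − 3/10) + π_2 · 7/13 = π_1 ⇒ π_2 · 7/13 = π_1 · 3/10 ⇒ π_2/π_1 = (3/10)/(7/13) = 39/70. Together with π_1 + π_2 = 1:
  π_1 = (7/13)/(3/10 + 7/13) = (7/13)/(109/130) = 70/109,
  π_2 = (3/10)/(3/10 + 7/13) = (3/10)/(109/130) = 39/109.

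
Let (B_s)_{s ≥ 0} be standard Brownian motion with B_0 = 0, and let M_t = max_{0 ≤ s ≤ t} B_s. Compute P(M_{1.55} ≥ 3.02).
P(M_{1.55} ≥ 3.02) = 2·P(B_{1.55} ≥ 3.02) = 2(1 − Φ(3.02/√1.55)) ≈ 0.0153

By the reflection principle for Brownian motion, P(M_t ≥ a) = 2 · P(B_t ≥ a) for a ≥ 0. Since B_t ~ N(0, t), P(B_t ≥ 3.02) = 1 − Φ(3.02/√t) = 1 − Φ(3.02/√1.55) = 1 − Φ(2.4257). So
  P(M_{1.55} ≥ 3.02) = 2(1 − Φ(2.4257)) ≈ 0.0153.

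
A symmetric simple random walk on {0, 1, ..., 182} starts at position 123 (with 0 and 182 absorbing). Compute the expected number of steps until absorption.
E[τ | X_0 = 123] = 7257

Let v_k = E[τ | X_0 = k]. Boundary: v_0 = v_182 = 0. Recurrence: v_k = 1 + (v_{k-1} + v_{k+1})/2 for 1 ≤ k ≤ 181. The particular solution to v_k − (v_{k-1} + v_{k+1})/2 = 1 is v_k = −k^2. Adding homogeneous solution A + B k and matching boundaries gives v_k = k (182 − k). Substituting k = 123: v_123 = 123 · 59 = 7257.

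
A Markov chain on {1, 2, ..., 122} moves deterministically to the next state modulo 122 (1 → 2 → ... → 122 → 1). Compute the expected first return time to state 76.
E[T_76 | X_0 = 76] = 122

The chain cycles deterministically, so starting at state 76 it returns in exactly 122 steps. Equivalently, the stationary distribution is uniform π_j = 1/122 for every state j, so by Kac's formula E[T_76] = 1/π_76 = 122.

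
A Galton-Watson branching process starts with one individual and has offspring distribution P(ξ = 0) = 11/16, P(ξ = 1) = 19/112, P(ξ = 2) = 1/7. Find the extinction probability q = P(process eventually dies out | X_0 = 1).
q = 1

Mean offspring μ = 0·11/16 + 1·19/112 + 2·1/7 = 51/112 ≤ 1. For μ ≤ 1 with offspring not concentrated at 1, the Galton-Watson process goes extinct almost surely, so q = 1.
(Algebraic check: The pgf is f(s) = 11/16 + 19/112·s + 1/7·s². The extinction probability q is the smallest fixed point of f in [0, 1]. Setting s = f(s):
  1/7·s² + (19/112 − 1)·s + 11/16 = 0
  1/7·s² − (11/16 + 1/7)·s + 11/16 = 0
which factors as (s − 1)·(1/7·s − 11/16) = 0, giving roots s = 1 and s = (11/16)/(1/7) = 77/16. Since 77/16 ≥ 1, the smallest root in [0, 1] is s = 1.)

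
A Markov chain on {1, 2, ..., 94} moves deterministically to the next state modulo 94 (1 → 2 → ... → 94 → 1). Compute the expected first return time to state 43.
E[T_43 | X_0 = 43] = 94

The chain cycles deterministically, so starting at state 43 it returns in exactly 94 steps. Equivalently, the stationary distribution is uniform π_j = 1/94 for every state j, so by Kac's formula E[T_43] = 1/π_43 = 94.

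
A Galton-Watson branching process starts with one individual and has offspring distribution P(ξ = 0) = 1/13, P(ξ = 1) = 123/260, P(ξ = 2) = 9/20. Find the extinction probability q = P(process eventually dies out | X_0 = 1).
q = 20/117

The pgf is f(s) = 1/13 + 123/260·s + 9/20·s². The extinction probability q is the smallest fixed point of f in [0, 1]. Setting s = f(s):
  9/20·s² + (123/260 − 1)·s + 1/13 = 0
  9/20·s² − (1/13 + 9/20)·s + 1/13 = 0
which factors as (s − 1)·(9/20·s − 1/13) = 0, giving roots s = 1 and s = (1/13)/(9/20) = 20/117.
Mean offspring μ = 123/260 + 2·9/20 = 357/260 > 1 (supercritical), so q < 1. The extinction probability is the smaller root: q = (1/13)/(9/20) = 20/117.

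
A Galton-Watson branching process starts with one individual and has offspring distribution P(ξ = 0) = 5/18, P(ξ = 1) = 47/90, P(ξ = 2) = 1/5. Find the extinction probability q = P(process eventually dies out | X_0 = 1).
q = 1

Mean offspring μ = 0·5/18 + 1·47/90 + 2·1/5 = 83/90 ≤ 1. For μ ≤ 1 with offspring not concentrated at 1, the Galton-Watson process goes extinct almost surely, so q = 1.
(Algebraic check: The pgf is f(s) = 5/18 + 47/90·s + 1/5·s². The extinction probability q is the smallest fixed point of f in [0, 1]. Setting s = f(s):
  1/5·s² + (47/90 − 1)·s + 5/18 = 0
  1/5·s² − (5/18 + 1/5)·s + 5/18 = 0
which factors as (s − 1)·(1/5·s − 5/18) = 0, giving roots s = 1 and s = (5/18)/(1/5) = 25/18. Since 25/18 ≥ 1, the smallest root in [0, 1] is s = 1.)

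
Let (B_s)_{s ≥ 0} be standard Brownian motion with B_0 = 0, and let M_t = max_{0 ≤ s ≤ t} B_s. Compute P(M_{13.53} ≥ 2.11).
P(M_{13.53} ≥ 2.11) = 2·P(B_{13.53} ≥ 2.11) = 2(1 − Φ(2.11/√13.53)) ≈ 0.5662

By the reflection principle for Brownian motion, P(M_t ≥ a) = 2 · P(B_t ≥ a) for a ≥ 0. Since B_t ~ N(0, t), P(B_t ≥ 2.11) = 1 − Φ(2.11/√t) = 1 − Φ(2.11/√13.53) = 1 − Φ(0.5736). So
  P(M_{13.53} ≥ 2.11) = 2(1 − Φ(0.5736)) ≈ 0.5662.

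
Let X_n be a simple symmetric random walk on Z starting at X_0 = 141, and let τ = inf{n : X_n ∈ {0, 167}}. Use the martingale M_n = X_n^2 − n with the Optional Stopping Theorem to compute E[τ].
E[τ] = 3666

M_n = X_n^2 − n is a martingale (since E[X_{n+1}^2 | F_n] = X_n^2 + 1). By OST (τ has finite mean in a bounded region), E[M_τ] = E[M_0] = X_0^2 − 0 = 141^2 = 19881. Also E[M_τ] = E[X_τ^2] − E[τ]. The walk exits at 0 or 167, with P(hit 167 first) = 141/167, so E[X_τ^2] = 167^2 · 141/167 + 0 = 23547. Thus E[τ] = E[X_τ^2] − E[M_τ] = 23547 − 19881 = 3666 = 141(167 − 141) = 3666.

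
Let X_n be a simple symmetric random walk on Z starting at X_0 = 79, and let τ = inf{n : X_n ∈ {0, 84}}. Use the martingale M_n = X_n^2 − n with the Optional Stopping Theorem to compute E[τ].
E[τ] = 395

M_n = X_n^2 − n is a martingale (since E[X_{n+1}^2 | F_n] = X_n^2 + 1). By OST (τ has finite mean in a bounded region), E[M_τ] = E[M_0] = X_0^2 − 0 = 79^2 = 6241. Also E[M_τ] = E[X_τ^2] − E[τ]. The walk exits at 0 or 84, with P(hit 84 first) = 79/84, so E[X_τ^2] = 84^2 · 79/84 + 0 = 6636. Thus E[τ] = E[X_τ^2] − E[M_τ] = 6636 − 6241 = 395 = 79(84 − 79) = 395.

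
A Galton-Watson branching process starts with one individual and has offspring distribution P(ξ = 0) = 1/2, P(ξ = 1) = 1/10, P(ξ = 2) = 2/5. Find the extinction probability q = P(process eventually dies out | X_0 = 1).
q = 1

Mean offspring μ = 0·1/2 + 1·1/10 + 2·2/5 = 9/10 ≤ 1. For μ ≤ 1 with offspring not concentrated at 1, the Galton-Watson process goes extinct almost surely, so q = 1.
(Algebraic check: The pgf is f(s) = 1/2 + 1/10·s + 2/5·s². The extinction probability q is the smallest fixed point of f in [0, 1]. Setting s = f(s):
  2/5·s² + (1/10 − 1)·s + 1/2 = 0
  2/5·s² − (1/2 + 2/5)·s + 1/2 = 0
which factors as (s − 1)·(2/5·s − 1/2) = 0, giving roots s = 1 and s = (1/2)/(2/5) = 5/4. Since 5/4 ≥ 1, the smallest root in [0, 1] is s = 1.)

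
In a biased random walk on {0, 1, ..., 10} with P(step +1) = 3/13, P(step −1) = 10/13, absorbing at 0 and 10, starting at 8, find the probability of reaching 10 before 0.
P(hit 10 before 0) = (1 − (10/3)^8) / (1 − (10/3)^10) = 9889461/109889461

Let u_k denote P(reach 10 before 0 | start at k). Boundary: u_0 = 0, u_10 = 1. Recurrence: u_k = 3/13·u_{k+1} + 10/13·u_{k-1} for 1 ≤ k ≤ 9. Try u_k = A + B·r^k with r = q/p = (10/13)/(3/13) = 10/3. Substitution satisfies the recurrence; boundary conditions give:
  u_k = (1 − r^k) / (1 − r^N) = (1 − (10/3)^8) / (1 − (10/3)^10) = 9889461/109889461.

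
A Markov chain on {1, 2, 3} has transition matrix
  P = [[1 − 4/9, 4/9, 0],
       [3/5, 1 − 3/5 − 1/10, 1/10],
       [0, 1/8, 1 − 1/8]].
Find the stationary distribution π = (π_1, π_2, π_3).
π = (3/7, 20/63, 16/63)

This is a birth-death chain on three states, which satisfies detailed balance: π_1 · P_{12} = π_2 · P_{21} and π_2 · P_{23} = π_3 · P_{32}.
From π_1 · 4/9 = π_2 · 3/5: π_2/π_1 = (4/9)/(3/5) = 20/27.
From π_2 · 1/10 = π_3 · 1/8: π_3/π_2 = (1/10)/(1/8) = 4/5.
Take π_1 proportional to 1; then unnormalized π = (1, 20/27, 16/27). Normalize by dividing by the sum 7/3:
  π = (3/7, 20/63, 16/63).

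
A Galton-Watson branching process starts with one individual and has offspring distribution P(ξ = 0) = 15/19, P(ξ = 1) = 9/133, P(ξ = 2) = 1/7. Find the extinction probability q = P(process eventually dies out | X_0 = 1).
q = 1

Mean offspring μ = 0·15/19 + 1·9/133 + 2·1/7 = 47/133 ≤ 1. For μ ≤ 1 with offspring not concentrated at 1, the Galton-Watson process goes extinct almost surely, so q = 1.
(Algebraic check: The pgf is f(s) = 15/19 + 9/133·s + 1/7·s². The extinction probability q is the smallest fixed point of f in [0, 1]. Setting s = f(s):
  1/7·s² + (9/133 − 1)·s + 15/19 = 0
  1/7·s² − (15/19 + 1/7)·s + 15/19 = 0
which factors as (s − 1)·(1/7·s − 15/19) = 0, giving roots s = 1 and s = (15/19)/(1/7) = 105/19. Since 105/19 ≥ 1, the smallest root in [0, 1] is s = 1.)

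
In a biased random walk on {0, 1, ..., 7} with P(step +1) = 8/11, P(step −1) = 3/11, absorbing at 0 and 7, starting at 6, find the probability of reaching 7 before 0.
P(hit 7 before 0) = (1 − (3/8)^6) / (1 − (3/8)^7) = 418264/418993

Let u_k denote P(reach 7 before 0 | start at k). Boundary: u_0 = 0, u_7 = 1. Recurrence: u_k = 8/11·u_{k+1} + 3/11·u_{k-1} for 1 ≤ k ≤ 6. Try u_k = A + B·r^k with r = q/p = (3/11)/(8/11) = 3/8. Substitution satisfies the recurrence; boundary conditions give:
  u_k = (1 − r^k) / (1 − r^N) = (1 − (3/8)^6) / (1 − (3/8)^7) = 418264/418993.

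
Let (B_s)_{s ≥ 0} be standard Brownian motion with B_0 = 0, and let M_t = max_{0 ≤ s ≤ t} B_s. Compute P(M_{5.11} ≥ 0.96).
P(M_{5.11} ≥ 0.96) = 2·P(B_{5.11} ≥ 0.96) = 2(1 − Φ(0.96/√5.11)) ≈ 0.6711

By the reflection principle for Brownian motion, P(M_t ≥ a) = 2 · P(B_t ≥ a) for a ≥ 0. Since B_t ~ N(0, t), P(B_t ≥ 0.96) = 1 − Φ(0.96/√t) = 1 − Φ(0.96/√5.11) = 1 − Φ(0.4247). So
  P(M_{5.11} ≥ 0.96) = 2(1 − Φ(0.4247)) ≈ 0.6711.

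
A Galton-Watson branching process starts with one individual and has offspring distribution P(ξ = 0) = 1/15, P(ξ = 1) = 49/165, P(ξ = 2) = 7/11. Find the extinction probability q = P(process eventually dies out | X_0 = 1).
q = 11/105

The pgf is f(s) = 1/15 + 49/165·s + 7/11·s². The extinction probability q is the smallest fixed point of f in [0, 1]. Setting s = f(s):
  7/11·s² + (49/165 − 1)·s + 1/15 = 0
  7/11·s² − (1/15 + 7/11)·s + 1/15 = 0
which factors as (s − 1)·(7/11·s − 1/15) = 0, giving roots s = 1 and s = (1/15)/(7/11) = 11/105.
Mean offspring μ = 49/165 + 2·7/11 = 259/165 > 1 (supercritical), so q < 1. The extinction probability is the smaller root: q = (1/15)/(7/11) = 11/105.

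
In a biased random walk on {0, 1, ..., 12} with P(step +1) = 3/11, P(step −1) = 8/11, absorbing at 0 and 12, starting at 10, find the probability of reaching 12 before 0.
P(hit 12 before 0) = (1 − (8/3)^10) / (1 − (8/3)^12) = 175693545/1249435369

Let u_k denote P(reach 12 before 0 | start at k). Boundary: u_0 = 0, u_12 = 1. Recurrence: u_k = 3/11·u_{k+1} + 8/11·u_{k-1} for 1 ≤ k ≤ 11. Try u_k = A + B·r^k with r = q/p = (8/11)/(3/11) = 8/3. Substitution satisfies the recurrence; boundary conditions give:
  u_k = (1 − r^k) / (1 − r^N) = (1 − (8/3)^10) / (1 − (8/3)^12) = 175693545/1249435369.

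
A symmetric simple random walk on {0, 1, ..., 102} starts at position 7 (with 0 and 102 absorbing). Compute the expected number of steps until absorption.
E[τ | X_0 = 7] = 665

Let v_k = E[τ | X_0 = k]. Boundary: v_0 = v_102 = 0. Recurrence: v_k = 1 + (v_{k-1} + v_{k+1})/2 for 1 ≤ k ≤ 101. The particular solution to v_k − (v_{k-1} + v_{k+1})/2 = 1 is v_k = −k^2. Adding homogeneous solution A + B k and matching boundaries gives v_k = k (102 − k). Substituting k = 7: v_7 = 7 · 95 = 665.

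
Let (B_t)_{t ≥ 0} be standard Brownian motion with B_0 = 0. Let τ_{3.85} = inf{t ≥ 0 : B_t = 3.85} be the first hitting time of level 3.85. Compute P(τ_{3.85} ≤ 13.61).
P(τ_{3.85} ≤ 13.61) = 2(1 − Φ(3.85/√13.61)) = 2(1 − Φ(1.0436)) ≈ 0.2967

By the reflection principle for standard BM, P(τ_b ≤ t) = 2 · P(B_t ≥ b). Since B_t ~ N(0, t), P(B_t ≥ 3.85) = 1 − Φ(3.85/√t) = 1 − Φ(3.85/√13.61) = 1 − Φ(1.0436) ≈ 0.14834. Doubling: P(τ_{3.85} ≤ 13.61) ≈ 2 · 0.14834 = 0.29668 ≈ 0.2967.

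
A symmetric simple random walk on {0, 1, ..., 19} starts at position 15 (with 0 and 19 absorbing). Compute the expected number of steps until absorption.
E[τ | X_0 = 15] = 60

Let v_k = E[τ | X_0 = k]. Boundary: v_0 = v_19 = 0. Recurrence: v_k = 1 + (v_{k-1} + v_{k+1})/2 for 1 ≤ k ≤ 18. The particular solution to v_k − (v_{k-1} + v_{k+1})/2 = 1 is v_k = −k^2. Adding homogeneous solution A + B k and matching boundaries gives v_k = k (19 − k). Substituting k = 15: v_15 = 15 · 4 = 60.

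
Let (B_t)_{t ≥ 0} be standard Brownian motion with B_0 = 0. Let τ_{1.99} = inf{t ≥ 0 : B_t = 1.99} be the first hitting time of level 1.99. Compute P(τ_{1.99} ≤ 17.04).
P(τ_{1.99} ≤ 17.04) = 2(1 − Φ(1.99/√17.04)) = 2(1 − Φ(0.4821)) ≈ 0.6297

By the reflection principle for standard BM, P(τ_b ≤ t) = 2 · P(B_t ≥ b). Since B_t ~ N(0, t), P(B_t ≥ 1.99) = 1 − Φ(1.99/√t) = 1 − Φ(1.99/√17.04) = 1 − Φ(0.4821) ≈ 0.31487. Doubling: P(τ_{1.99} ≤ 17.04) ≈ 2 · 0.31487 = 0.62974 ≈ 0.6297.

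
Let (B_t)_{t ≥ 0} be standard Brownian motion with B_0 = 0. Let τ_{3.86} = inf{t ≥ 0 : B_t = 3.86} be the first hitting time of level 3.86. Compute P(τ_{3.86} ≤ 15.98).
P(τ_{3.86} ≤ 15.98) = 2(1 − Φ(3.86/√15.98)) = 2(1 − Φ(0.9656)) ≈ 0.3342

By the reflection principle for standard BM, P(τ_b ≤ t) = 2 · P(B_t ≥ b). Since B_t ~ N(0, t), P(B_t ≥ 3.86) = 1 − Φ(3.86/√t) = 1 − Φ(3.86/√15.98) = 1 − Φ(0.9656) ≈ 0.16712. Doubling: P(τ_{3.86} ≤ 15.98) ≈ 2 · 0.16712 = 0.33424 ≈ 0.3342.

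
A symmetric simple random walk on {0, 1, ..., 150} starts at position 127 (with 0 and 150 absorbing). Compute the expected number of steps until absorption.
E[τ | X_0 = 127] = 2921

Let v_k = E[τ | X_0 = k]. Boundary: v_0 = v_150 = 0. Recurrence: v_k = 1 + (v_{k-1} + v_{k+1})/2 for 1 ≤ k ≤ 149. The particular solution to v_k − (v_{k-1} + v_{k+1})/2 = 1 is v_k = −k^2. Adding homogeneous solution A + B k and matching boundaries gives v_k = k (150 − k). Substituting k = 127: v_127 = 127 · 23 = 2921.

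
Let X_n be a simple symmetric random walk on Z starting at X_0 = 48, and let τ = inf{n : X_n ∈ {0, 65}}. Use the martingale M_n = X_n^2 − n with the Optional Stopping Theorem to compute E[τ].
E[τ] = 816

M_n = X_n^2 − n is a martingale (since E[X_{n+1}^2 | F_n] = X_n^2 + 1). By OST (τ has finite mean in a bounded region), E[M_τ] = E[M_0] = X_0^2 − 0 = 48^2 = 2304. Also E[M_τ] = E[X_τ^2] − E[τ]. The walk exits at 0 or 65, with P(hit 65 first) = 48/65, so E[X_τ^2] = 65^2 · 48/65 + 0 = 3120. Thus E[τ] = E[X_τ^2] − E[M_τ] = 3120 − 2304 = 816 = 48(65 − 48) = 816.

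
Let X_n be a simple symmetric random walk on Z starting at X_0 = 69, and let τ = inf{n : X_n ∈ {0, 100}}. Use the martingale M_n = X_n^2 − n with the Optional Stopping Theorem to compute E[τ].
E[τ] = 2139

M_n = X_n^2 − n is a martingale (since E[X_{n+1}^2 | F_n] = X_n^2 + 1). By OST (τ has finite mean in a bounded region), E[M_τ] = E[M_0] = X_0^2 − 0 = 69^2 = 4761. Also E[M_τ] = E[X_τ^2] − E[τ]. The walk exits at 0 or 100, with P(hit 100 first) = 69/100, so E[X_τ^2] = 100^2 · 69/100 + 0 = 6900. Thus E[τ] = E[X_τ^2] − E[M_τ] = 6900 − 4761 = 2139 = 69(100 − 69) = 2139.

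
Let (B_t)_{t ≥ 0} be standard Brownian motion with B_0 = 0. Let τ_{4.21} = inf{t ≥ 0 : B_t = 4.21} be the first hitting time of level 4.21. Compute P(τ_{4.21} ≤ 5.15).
P(τ_{4.21} ≤ 5.15) = 2(1 − Φ(4.21/√5.15)) = 2(1 − Φ(1.8551)) ≈ 0.0636

By the reflection principle for standard BM, P(τ_b ≤ t) = 2 · P(B_t ≥ b). Since B_t ~ N(0, t), P(B_t ≥ 4.21) = 1 − Φ(4.21/√t) = 1 − Φ(4.21/√5.15) = 1 − Φ(1.8551) ≈ 0.03179. Doubling: P(τ_{4.21} ≤ 5.15) ≈ 2 · 0.03179 = 0.06358 ≈ 0.0636.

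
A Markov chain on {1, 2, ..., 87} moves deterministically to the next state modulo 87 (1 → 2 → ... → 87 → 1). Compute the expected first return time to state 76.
E[T_76 | X_0 = 76] = 87

The chain cycles deterministically, so starting at state 76 it returns in exactly 87 steps. Equivalently, the stationary distribution is uniform π_j = 1/87 for every state j, so by Kac's formula E[T_76] = 1/π_76 = 87.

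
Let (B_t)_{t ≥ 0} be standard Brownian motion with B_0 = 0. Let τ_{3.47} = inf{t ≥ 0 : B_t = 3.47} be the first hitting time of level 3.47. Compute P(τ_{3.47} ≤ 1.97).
P(τ_{3.47} ≤ 1.97) = 2(1 − Φ(3.47/√1.97)) = 2(1 − Φ(2.4723)) ≈ 0.0134

By the reflection principle for standard BM, P(τ_b ≤ t) = 2 · P(B_t ≥ b). Since B_t ~ N(0, t), P(B_t ≥ 3.47) = 1 − Φ(3.47/√t) = 1 − Φ(3.47/√1.97) = 1 − Φ(2.4723) ≈ 0.00671. Doubling: P(τ_{3.47} ≤ 1.97) ≈ 2 · 0.00671 = 0.01342 ≈ 0.0134.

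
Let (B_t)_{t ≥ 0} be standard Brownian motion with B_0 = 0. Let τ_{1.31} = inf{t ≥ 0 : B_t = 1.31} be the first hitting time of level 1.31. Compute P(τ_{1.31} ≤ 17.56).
P(τ_{1.31} ≤ 17.56) = 2(1 − Φ(1.31/√17.56)) = 2(1 − Φ(0.3126)) ≈ 0.7546

By the reflection principle for standard BM, P(τ_b ≤ t) = 2 · P(B_t ≥ b). Since B_t ~ N(0, t), P(B_t ≥ 1.31) = 1 − Φ(1.31/√t) = 1 − Φ(1.31/√17.56) = 1 − Φ(0.3126) ≈ 0.37729. Doubling: P(τ_{1.31} ≤ 17.56) ≈ 2 · 0.37729 = 0.75458 ≈ 0.7546.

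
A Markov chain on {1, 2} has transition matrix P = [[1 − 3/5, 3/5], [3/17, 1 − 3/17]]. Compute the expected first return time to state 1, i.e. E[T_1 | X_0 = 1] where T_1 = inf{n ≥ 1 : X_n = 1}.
E[T_1 | X_0 = 1] = 1/π_1 = 22/5

For an irreducible recurrent Markov chain with stationary distribution π, E[T_i | X_0 = i] = 1/π_i (Kac's formula). Here π_1 = (3/17)/(3/5 + 3/17) = (3/17)/(66/85) = 5/22, so E[T_1 | X_0 = 1] = 1/π_1 = (3/5 + 3/17)/(3/17) = (66/85)/(3/17) = 22/5.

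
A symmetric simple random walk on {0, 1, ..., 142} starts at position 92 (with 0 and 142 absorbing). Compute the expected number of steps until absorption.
E[τ | X_0 = 92] = 4600

Let v_k = E[τ | X_0 = k]. Boundary: v_0 = v_142 = 0. Recurrence: v_k = 1 + (v_{k-1} + v_{k+1})/2 for 1 ≤ k ≤ 141. The particular solution to v_k − (v_{k-1} + v_{k+1})/2 = 1 is v_k = −k^2. Adding homogeneous solution A + B k and matching boundaries gives v_k = k (142 − k). Substituting k = 92: v_92 = 92 · 50 = 4600.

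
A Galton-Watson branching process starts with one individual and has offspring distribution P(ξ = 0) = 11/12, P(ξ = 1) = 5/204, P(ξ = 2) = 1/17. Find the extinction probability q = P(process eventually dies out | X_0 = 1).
q = 1

Mean offspring μ = 0·11/12 + 1·5/204 + 2·1/17 = 29/204 ≤ 1. For μ ≤ 1 with offspring not concentrated at 1, the Galton-Watson process goes extinct almost surely, so q = 1.
(Algebraic check: The pgf is f(s) = 11/12 + 5/204·s + 1/17·s². The extinction probability q is the smallest fixed point of f in [0, 1]. Setting s = f(s):
  1/17·s² + (5/204 − 1)·s + 11/12 = 0
  1/17·s² − (11/12 + 1/17)·s + 11/12 = 0
which factors as (s − 1)·(1/17·s − 11/12) = 0, giving roots s = 1 and s = (11/12)/(1/17) = 187/12. Since 187/12 ≥ 1, the smallest root in [0, 1] is s = 1.)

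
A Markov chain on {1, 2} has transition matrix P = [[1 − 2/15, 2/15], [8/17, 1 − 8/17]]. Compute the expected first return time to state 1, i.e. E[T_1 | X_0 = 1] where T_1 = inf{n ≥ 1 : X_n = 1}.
E[T_1 | X_0 = 1] = 1/π_1 = 77/60

For an irreducible recurrent Markov chain with stationary distribution π, E[T_i | X_0 = i] = 1/π_i (Kac's formula). Here π_1 = (8/17)/(2/15 + 8/17) = (8/17)/(154/255) = 60/77, so E[T_1 | X_0 = 1] = 1/π_1 = (2/15 + 8/17)/(8/17) = (154/255)/(8/17) = 77/60.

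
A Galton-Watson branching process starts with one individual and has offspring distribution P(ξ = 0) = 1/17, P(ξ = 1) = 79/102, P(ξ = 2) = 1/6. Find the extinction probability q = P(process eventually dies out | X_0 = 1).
q = 6/17

The pgf is f(s) = 1/17 + 79/102·s + 1/6·s². The extinction probability q is the smallest fixed point of f in [0, 1]. Setting s = f(s):
  1/6·s² + (79/102 − 1)·s + 1/17 = 0
  1/6·s² − (1/17 + 1/6)·s + 1/17 = 0
which factors as (s − 1)·(1/6·s − 1/17) = 0, giving roots s = 1 and s = (1/17)/(1/6) = 6/17.
Mean offspring μ = 79/102 + 2·1/6 = 113/102 > 1 (supercritical), so q < 1. The extinction probability is the smaller root: q = (1/17)/(1/6) = 6/17.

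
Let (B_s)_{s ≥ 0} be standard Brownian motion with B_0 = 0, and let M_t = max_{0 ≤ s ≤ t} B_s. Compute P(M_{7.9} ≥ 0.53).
P(M_{7.9} ≥ 0.53) = 2·P(B_{7.9} ≥ 0.53) = 2(1 − Φ(0.53/√7.9)) ≈ 0.8504

By the reflection principle for Brownian motion, P(M_t ≥ a) = 2 · P(B_t ≥ a) for a ≥ 0. Since B_t ~ N(0, t), P(B_t ≥ 0.53) = 1 − Φ(0.53/√t) = 1 − Φ(0.53/√7.9) = 1 − Φ(0.1886). So
  P(M_{7.9} ≥ 0.53) = 2(1 − Φ(0.1886)) ≈ 0.8504.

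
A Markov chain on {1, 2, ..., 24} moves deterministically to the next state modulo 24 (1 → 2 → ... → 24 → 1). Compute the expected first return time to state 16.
E[T_16 | X_0 = 16] = 24

The chain cycles deterministically, so starting at state 16 it returns in exactly 24 steps. Equivalently, the stationary distribution is uniform π_j = 1/24 for every state j, so by Kac's formula E[T_16] = 1/π_16 = 24.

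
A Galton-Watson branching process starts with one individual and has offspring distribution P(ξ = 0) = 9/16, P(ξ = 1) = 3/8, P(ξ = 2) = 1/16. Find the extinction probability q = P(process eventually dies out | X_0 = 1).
q = 1

Mean offspring μ = 0·9/16 + 1·3/8 + 2·1/16 = 1/2 ≤ 1. For μ ≤ 1 with offspring not concentrated at 1, the Galton-Watson process goes extinct almost surely, so q = 1.
(Algebraic check: The pgf is f(s) = 9/16 + 3/8·s + 1/16·s². The extinction probability q is the smallest fixed point of f in [0, 1]. Setting s = f(s):
  1/16·s² + (3/8 − 1)·s + 9/16 = 0
  1/16·s² − (9/16 + 1/16)·s + 9/16 = 0
which factors as (s − 1)·(1/16·s − 9/16) = 0, giving roots s = 1 and s = (9/16)/(1/16) = 9. Since 9 ≥ 1, the smallest root in [0, 1] is s = 1.)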